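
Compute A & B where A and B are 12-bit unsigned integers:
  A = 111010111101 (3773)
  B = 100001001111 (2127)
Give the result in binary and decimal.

Apply & to each column (1 only where both bits are 1):
  111010111101
& 100001001111
--------------
  100000001101

Answer: 100000001101 (2061)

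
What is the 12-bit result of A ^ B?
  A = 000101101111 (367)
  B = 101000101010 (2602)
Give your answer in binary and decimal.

Apply ^ to each column (1 where bits differ):
  000101101111
^ 101000101010
--------------
  101101000101

Answer: 101101000101 (2885)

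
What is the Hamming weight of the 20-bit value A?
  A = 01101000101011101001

01101000101011101001
1-bits at positions (from bit 0 = LSB): 0, 3, 5, 6, 7, 9, 11, 15, 17, 18
Count = 10

Answer: 10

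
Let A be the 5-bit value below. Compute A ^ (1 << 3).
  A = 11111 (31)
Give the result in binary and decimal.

Mask = 1 << 3 = 01000
Bit 3 of A is 1; XOR with the mask flips it to 0.
  11111
^ 01000
-------
  10111

Answer: 10111 (23)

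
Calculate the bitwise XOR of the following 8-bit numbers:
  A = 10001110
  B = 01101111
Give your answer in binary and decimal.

Apply ^ to each column (1 where bits differ):
  10001110
^ 01101111
----------
  11100001

Answer: 11100001 (225)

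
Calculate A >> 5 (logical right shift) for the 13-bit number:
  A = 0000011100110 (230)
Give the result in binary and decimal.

Logical shift right by 5: drop the bottom 5 bit(s), prepend 5 zero(s) on the left.
  0000011100110  ->  keep [00000111], discard [00110], prepend 00000
= 0000000000111

Answer: 0000000000111 (7)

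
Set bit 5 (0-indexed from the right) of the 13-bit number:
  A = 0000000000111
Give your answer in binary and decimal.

Mask = 1 << 5 = 0000000100000
Bit 5 of A is 0, so OR-ing with the mask flips it to 1.
  0000000000111
| 0000000100000
---------------
  0000000100111

Answer: 0000000100111 (39)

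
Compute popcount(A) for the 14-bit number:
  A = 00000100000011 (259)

00000100000011
1-bits at positions (from bit 0 = LSB): 0, 1, 8
Count = 3

Answer: 3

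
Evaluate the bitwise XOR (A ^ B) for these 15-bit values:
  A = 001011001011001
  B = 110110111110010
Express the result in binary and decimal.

Apply ^ to each column (1 where bits differ):
  001011001011001
^ 110110111110010
-----------------
  111101110101011

Answer: 111101110101011 (31659)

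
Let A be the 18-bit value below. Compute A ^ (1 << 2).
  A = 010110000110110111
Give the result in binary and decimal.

Mask = 1 << 2 = 000000000000000100
Bit 2 of A is 1; XOR with the mask flips it to 0.
  010110000110110111
^ 000000000000000100
--------------------
  010110000110110011

Answer: 010110000110110011 (90547)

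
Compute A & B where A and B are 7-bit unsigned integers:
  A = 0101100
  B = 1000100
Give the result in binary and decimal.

Apply & to each column (1 only where both bits are 1):
  0101100
& 1000100
---------
  0000100

Answer: 0000100 (4)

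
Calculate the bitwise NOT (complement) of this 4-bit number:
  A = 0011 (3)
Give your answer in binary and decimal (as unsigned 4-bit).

Flip each bit (0->1, 1->0):
  0011
  1100

Answer: 1100 (12)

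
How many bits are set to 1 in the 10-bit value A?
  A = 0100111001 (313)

0100111001
1-bits at positions (from bit 0 = LSB): 0, 3, 4, 5, 8
Count = 5

Answer: 5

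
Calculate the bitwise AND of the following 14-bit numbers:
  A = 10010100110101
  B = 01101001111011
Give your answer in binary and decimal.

Apply & to each column (1 only where both bits are 1):
  10010100110101
& 01101001111011
----------------
  00000000110001

Answer: 00000000110001 (49)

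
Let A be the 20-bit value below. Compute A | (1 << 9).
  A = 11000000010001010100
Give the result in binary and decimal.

Mask = 1 << 9 = 00000000001000000000
Bit 9 of A is 0, so OR-ing with the mask flips it to 1.
  11000000010001010100
| 00000000001000000000
----------------------
  11000000011001010100

Answer: 11000000011001010100 (788052)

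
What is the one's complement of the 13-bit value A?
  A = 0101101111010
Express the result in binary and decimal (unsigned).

Flip each bit (0->1, 1->0):
  0101101111010
  1010010000101

Answer: 1010010000101 (5253)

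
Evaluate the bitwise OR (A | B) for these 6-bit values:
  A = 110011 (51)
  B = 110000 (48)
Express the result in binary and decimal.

Apply | to each column (1 where either bit is 1):
  110011
| 110000
--------
  110011

Answer: 110011 (51)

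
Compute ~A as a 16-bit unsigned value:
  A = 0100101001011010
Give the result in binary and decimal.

Flip each bit (0->1, 1->0):
  0100101001011010
  1011010110100101

Answer: 1011010110100101 (46501)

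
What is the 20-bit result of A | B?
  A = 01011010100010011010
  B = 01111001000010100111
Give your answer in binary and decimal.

Apply | to each column (1 where either bit is 1):
  01011010100010011010
| 01111001000010100111
----------------------
  01111011100010111111

Answer: 01111011100010111111 (506047)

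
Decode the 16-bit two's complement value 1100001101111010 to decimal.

MSB is 1, so the value is negative. Find the magnitude:
1. Invert bits:  0011110010000101
2. Add 1:        0011110010000110  = 15494
3. Apply sign:   -15494

Answer: -15494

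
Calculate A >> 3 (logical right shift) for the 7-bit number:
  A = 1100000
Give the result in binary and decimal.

Logical shift right by 3: drop the bottom 3 bit(s), prepend 3 zero(s) on the left.
  1100000  ->  keep [1100], discard [000], prepend 000
= 0001100

Answer: 0001100 (12)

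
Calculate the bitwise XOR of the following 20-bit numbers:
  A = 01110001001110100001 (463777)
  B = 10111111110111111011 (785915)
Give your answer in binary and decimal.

Apply ^ to each column (1 where bits differ):
  01110001001110100001
^ 10111111110111111011
----------------------
  11001110111001011010

Answer: 11001110111001011010 (847450)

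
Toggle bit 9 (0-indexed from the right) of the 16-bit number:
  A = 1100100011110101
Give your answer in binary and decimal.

Mask = 1 << 9 = 0000001000000000
Bit 9 of A is 0; XOR with the mask flips it to 1.
  1100100011110101
^ 0000001000000000
------------------
  1100101011110101

Answer: 1100101011110101 (51957)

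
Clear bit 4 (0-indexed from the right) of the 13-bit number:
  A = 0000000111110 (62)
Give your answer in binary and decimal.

Mask = ~(1 << 4) = 1111111101111
Bit 4 of A is 1, so AND-ing with the mask clears it to 0.
  0000000111110
& 1111111101111
---------------
  0000000101110

Answer: 0000000101110 (46)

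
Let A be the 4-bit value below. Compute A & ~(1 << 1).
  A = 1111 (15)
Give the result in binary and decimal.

Mask = ~(1 << 1) = 1101
Bit 1 of A is 1, so AND-ing with the mask clears it to 0.
  1111
& 1101
------
  1101

Answer: 1101 (13)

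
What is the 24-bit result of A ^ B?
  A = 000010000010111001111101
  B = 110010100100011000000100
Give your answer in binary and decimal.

Apply ^ to each column (1 where bits differ):
  000010000010111001111101
^ 110010100100011000000100
--------------------------
  110000100110100001111001

Answer: 110000100110100001111001 (12740729)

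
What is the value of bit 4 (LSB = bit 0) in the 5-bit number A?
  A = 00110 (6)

Bit 4 is the 5th from the right.
  00110
  ^
That bit is 0.

Answer: 0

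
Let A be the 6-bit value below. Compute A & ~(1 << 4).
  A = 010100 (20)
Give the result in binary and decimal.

Mask = ~(1 << 4) = 101111
Bit 4 of A is 1, so AND-ing with the mask clears it to 0.
  010100
& 101111
--------
  000100

Answer: 000100 (4)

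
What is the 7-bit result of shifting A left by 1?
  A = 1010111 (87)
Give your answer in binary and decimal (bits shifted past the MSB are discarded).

Shift left by 1: drop the top 1 bit(s), append 1 zero(s) on the right.
  1010111  ->  discard [1], keep [010111], append 0
= 0101110

Answer: 0101110 (46)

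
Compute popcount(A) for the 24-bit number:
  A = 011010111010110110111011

011010111010110110111011
1-bits at positions (from bit 0 = LSB): 0, 1, 3, 4, 5, 7, 8, 10, 11, 13, 15, 16, 17, 19, 21, 22
Count = 16

Answer: 16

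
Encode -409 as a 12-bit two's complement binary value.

1. Binary of +409:  000110011001
2. Invert bits:     111001100110
3. Add 1:           111001100111

Answer: 111001100111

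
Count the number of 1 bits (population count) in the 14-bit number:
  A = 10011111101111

10011111101111
1-bits at positions (from bit 0 = LSB): 0, 1, 2, 3, 5, 6, 7, 8, 9, 10, 13
Count = 11

Answer: 11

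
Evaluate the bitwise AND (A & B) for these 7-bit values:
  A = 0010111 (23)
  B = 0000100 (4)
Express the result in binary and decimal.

Apply & to each column (1 only where both bits are 1):
  0010111
& 0000100
---------
  0000100

Answer: 0000100 (4)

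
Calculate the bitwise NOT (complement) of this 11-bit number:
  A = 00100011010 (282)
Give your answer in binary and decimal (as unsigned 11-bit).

Flip each bit (0->1, 1->0):
  00100011010
  11011100101

Answer: 11011100101 (1765)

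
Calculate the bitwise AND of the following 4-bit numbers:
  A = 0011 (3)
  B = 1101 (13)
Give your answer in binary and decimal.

Apply & to each column (1 only where both bits are 1):
  0011
& 1101
------
  0001

Answer: 0001 (1)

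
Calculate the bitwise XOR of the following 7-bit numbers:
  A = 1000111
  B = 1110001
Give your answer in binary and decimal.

Apply ^ to each column (1 where bits differ):
  1000111
^ 1110001
---------
  0110110

Answer: 0110110 (54)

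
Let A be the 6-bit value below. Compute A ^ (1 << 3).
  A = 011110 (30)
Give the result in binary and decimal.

Mask = 1 << 3 = 001000
Bit 3 of A is 1; XOR with the mask flips it to 0.
  011110
^ 001000
--------
  010110

Answer: 010110 (22)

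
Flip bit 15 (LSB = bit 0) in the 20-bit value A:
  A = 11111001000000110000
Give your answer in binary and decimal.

Mask = 1 << 15 = 00001000000000000000
Bit 15 of A is 1; XOR with the mask flips it to 0.
  11111001000000110000
^ 00001000000000000000
----------------------
  11110001000000110000

Answer: 11110001000000110000 (987184)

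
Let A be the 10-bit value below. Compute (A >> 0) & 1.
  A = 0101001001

Bit 0 is the 1st from the right.
  0101001001
           ^
That bit is 1.

Answer: 1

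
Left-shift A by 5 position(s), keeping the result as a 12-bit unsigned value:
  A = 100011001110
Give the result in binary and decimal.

Shift left by 5: drop the top 5 bit(s), append 5 zero(s) on the right.
  100011001110  ->  discard [10001], keep [1001110], append 00000
= 100111000000

Answer: 100111000000 (2496)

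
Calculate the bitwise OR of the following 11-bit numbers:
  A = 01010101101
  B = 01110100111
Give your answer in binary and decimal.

Apply | to each column (1 where either bit is 1):
  01010101101
| 01110100111
-------------
  01110101111

Answer: 01110101111 (943)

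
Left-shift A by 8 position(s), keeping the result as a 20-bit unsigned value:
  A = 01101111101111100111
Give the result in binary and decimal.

Shift left by 8: drop the top 8 bit(s), append 8 zero(s) on the right.
  01101111101111100111  ->  discard [01101111], keep [101111100111], append 00000000
= 10111110011100000000

Answer: 10111110011100000000 (780032)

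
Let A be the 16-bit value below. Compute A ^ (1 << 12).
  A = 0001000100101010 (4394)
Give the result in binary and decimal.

Mask = 1 << 12 = 0001000000000000
Bit 12 of A is 1; XOR with the mask flips it to 0.
  0001000100101010
^ 0001000000000000
------------------
  0000000100101010

Answer: 0000000100101010 (298)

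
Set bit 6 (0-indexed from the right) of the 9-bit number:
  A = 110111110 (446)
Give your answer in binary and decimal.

Mask = 1 << 6 = 001000000
Bit 6 of A is 0, so OR-ing with the mask flips it to 1.
  110111110
| 001000000
-----------
  111111110

Answer: 111111110 (510)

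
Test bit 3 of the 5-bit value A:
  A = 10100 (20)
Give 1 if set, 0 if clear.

Bit 3 is the 4th from the right.
  10100
   ^
That bit is 0.

Answer: 0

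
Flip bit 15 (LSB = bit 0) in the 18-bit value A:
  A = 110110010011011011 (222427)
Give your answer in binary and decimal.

Mask = 1 << 15 = 001000000000000000
Bit 15 of A is 0; XOR with the mask flips it to 1.
  110110010011011011
^ 001000000000000000
--------------------
  111110010011011011

Answer: 111110010011011011 (255195)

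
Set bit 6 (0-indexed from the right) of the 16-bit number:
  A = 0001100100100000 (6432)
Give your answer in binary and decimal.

Mask = 1 << 6 = 0000000001000000
Bit 6 of A is 0, so OR-ing with the mask flips it to 1.
  0001100100100000
| 0000000001000000
------------------
  0001100101100000

Answer: 0001100101100000 (6496)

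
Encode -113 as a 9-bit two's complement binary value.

1. Binary of +113:  001110001
2. Invert bits:     110001110
3. Add 1:           110001111

Answer: 110001111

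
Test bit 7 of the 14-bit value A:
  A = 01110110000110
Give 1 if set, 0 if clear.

Bit 7 is the 8th from the right.
  01110110000110
        ^
That bit is 1.

Answer: 1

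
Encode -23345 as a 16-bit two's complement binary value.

1. Binary of +23345:  0101101100110001
2. Invert bits:     1010010011001110
3. Add 1:           1010010011001111

Answer: 1010010011001111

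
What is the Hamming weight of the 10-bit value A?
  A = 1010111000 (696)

1010111000
1-bits at positions (from bit 0 = LSB): 3, 4, 5, 7, 9
Count = 5

Answer: 5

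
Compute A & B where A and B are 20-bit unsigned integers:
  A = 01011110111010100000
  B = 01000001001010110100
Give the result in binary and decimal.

Apply & to each column (1 only where both bits are 1):
  01011110111010100000
& 01000001001010110100
----------------------
  01000000001010100000

Answer: 01000000001010100000 (262816)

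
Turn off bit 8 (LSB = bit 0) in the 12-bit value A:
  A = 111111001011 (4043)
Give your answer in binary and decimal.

Mask = ~(1 << 8) = 111011111111
Bit 8 of A is 1, so AND-ing with the mask clears it to 0.
  111111001011
& 111011111111
--------------
  111011001011

Answer: 111011001011 (3787)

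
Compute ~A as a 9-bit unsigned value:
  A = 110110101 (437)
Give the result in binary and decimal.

Flip each bit (0->1, 1->0):
  110110101
  001001010

Answer: 001001010 (74)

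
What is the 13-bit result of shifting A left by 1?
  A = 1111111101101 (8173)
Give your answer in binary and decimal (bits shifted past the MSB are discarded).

Shift left by 1: drop the top 1 bit(s), append 1 zero(s) on the right.
  1111111101101  ->  discard [1], keep [111111101101], append 0
= 1111111011010

Answer: 1111111011010 (8154)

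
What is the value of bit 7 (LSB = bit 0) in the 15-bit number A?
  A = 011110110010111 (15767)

Bit 7 is the 8th from the right.
  011110110010111
         ^
That bit is 1.

Answer: 1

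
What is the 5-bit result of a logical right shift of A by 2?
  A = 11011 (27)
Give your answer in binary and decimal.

Logical shift right by 2: drop the bottom 2 bit(s), prepend 2 zero(s) on the left.
  11011  ->  keep [110], discard [11], prepend 00
= 00110

Answer: 00110 (6)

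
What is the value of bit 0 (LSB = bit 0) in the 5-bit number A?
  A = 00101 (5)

Bit 0 is the 1st from the right.
  00101
      ^
That bit is 1.

Answer: 1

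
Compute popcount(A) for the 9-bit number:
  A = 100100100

100100100
1-bits at positions (from bit 0 = LSB): 2, 5, 8
Count = 3

Answer: 3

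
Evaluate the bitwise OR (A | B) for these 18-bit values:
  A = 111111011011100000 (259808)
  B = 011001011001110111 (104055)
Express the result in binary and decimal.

Apply | to each column (1 where either bit is 1):
  111111011011100000
| 011001011001110111
--------------------
  111111011011110111

Answer: 111111011011110111 (259831)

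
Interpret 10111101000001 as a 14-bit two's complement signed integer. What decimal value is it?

MSB is 1, so the value is negative. Find the magnitude:
1. Invert bits:  01000010111110
2. Add 1:        01000010111111  = 4287
3. Apply sign:   -4287

Answer: -4287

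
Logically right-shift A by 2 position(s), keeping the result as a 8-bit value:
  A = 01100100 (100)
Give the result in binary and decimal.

Logical shift right by 2: drop the bottom 2 bit(s), prepend 2 zero(s) on the left.
  01100100  ->  keep [011001], discard [00], prepend 00
= 00011001

Answer: 00011001 (25)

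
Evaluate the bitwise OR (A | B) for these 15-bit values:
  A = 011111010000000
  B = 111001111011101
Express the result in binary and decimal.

Apply | to each column (1 where either bit is 1):
  011111010000000
| 111001111011101
-----------------
  111111111011101

Answer: 111111111011101 (32733)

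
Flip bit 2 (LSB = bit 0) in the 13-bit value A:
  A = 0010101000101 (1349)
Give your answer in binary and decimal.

Mask = 1 << 2 = 0000000000100
Bit 2 of A is 1; XOR with the mask flips it to 0.
  0010101000101
^ 0000000000100
---------------
  0010101000001

Answer: 0010101000001 (1345)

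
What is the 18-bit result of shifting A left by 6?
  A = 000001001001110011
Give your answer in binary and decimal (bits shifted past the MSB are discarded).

Shift left by 6: drop the top 6 bit(s), append 6 zero(s) on the right.
  000001001001110011  ->  discard [000001], keep [001001110011], append 000000
= 001001110011000000

Answer: 001001110011000000 (40128)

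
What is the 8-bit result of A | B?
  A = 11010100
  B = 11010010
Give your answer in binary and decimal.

Apply | to each column (1 where either bit is 1):
  11010100
| 11010010
----------
  11010110

Answer: 11010110 (214)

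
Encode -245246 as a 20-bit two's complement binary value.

1. Binary of +245246:  00111011110111111110
2. Invert bits:     11000100001000000001
3. Add 1:           11000100001000000010

Answer: 11000100001000000010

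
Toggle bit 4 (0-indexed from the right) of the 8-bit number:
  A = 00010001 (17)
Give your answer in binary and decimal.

Mask = 1 << 4 = 00010000
Bit 4 of A is 1; XOR with the mask flips it to 0.
  00010001
^ 00010000
----------
  00000001

Answer: 00000001 (1)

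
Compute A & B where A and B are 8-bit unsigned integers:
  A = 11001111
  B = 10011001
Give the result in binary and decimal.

Apply & to each column (1 only where both bits are 1):
  11001111
& 10011001
----------
  10001001

Answer: 10001001 (137)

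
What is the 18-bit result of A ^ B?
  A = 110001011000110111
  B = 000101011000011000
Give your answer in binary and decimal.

Apply ^ to each column (1 where bits differ):
  110001011000110111
^ 000101011000011000
--------------------
  110100000000101111

Answer: 110100000000101111 (213039)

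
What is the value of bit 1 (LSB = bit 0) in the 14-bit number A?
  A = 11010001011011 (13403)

Bit 1 is the 2nd from the right.
  11010001011011
              ^
That bit is 1.

Answer: 1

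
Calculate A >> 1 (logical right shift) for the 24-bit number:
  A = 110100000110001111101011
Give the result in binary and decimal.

Logical shift right by 1: drop the bottom 1 bit(s), prepend 1 zero(s) on the left.
  110100000110001111101011  ->  keep [11010000011000111110101], discard [1], prepend 0
= 011010000011000111110101

Answer: 011010000011000111110101 (6828533)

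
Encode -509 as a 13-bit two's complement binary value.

1. Binary of +509:  0000111111101
2. Invert bits:     1111000000010
3. Add 1:           1111000000011

Answer: 1111000000011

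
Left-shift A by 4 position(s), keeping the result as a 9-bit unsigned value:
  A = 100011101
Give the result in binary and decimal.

Shift left by 4: drop the top 4 bit(s), append 4 zero(s) on the right.
  100011101  ->  discard [1000], keep [11101], append 0000
= 111010000

Answer: 111010000 (464)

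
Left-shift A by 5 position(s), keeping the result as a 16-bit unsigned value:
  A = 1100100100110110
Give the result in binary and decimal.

Shift left by 5: drop the top 5 bit(s), append 5 zero(s) on the right.
  1100100100110110  ->  discard [11001], keep [00100110110], append 00000
= 0010011011000000

Answer: 0010011011000000 (9920)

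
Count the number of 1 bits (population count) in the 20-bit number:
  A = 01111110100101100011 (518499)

01111110100101100011
1-bits at positions (from bit 0 = LSB): 0, 1, 5, 6, 8, 11, 13, 14, 15, 16, 17, 18
Count = 12

Answer: 12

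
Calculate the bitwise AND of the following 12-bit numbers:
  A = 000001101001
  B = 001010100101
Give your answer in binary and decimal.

Apply & to each column (1 only where both bits are 1):
  000001101001
& 001010100101
--------------
  000000100001

Answer: 000000100001 (33)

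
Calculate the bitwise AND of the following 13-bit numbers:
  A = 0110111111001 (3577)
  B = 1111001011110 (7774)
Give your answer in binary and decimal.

Apply & to each column (1 only where both bits are 1):
  0110111111001
& 1111001011110
---------------
  0110001011000

Answer: 0110001011000 (3160)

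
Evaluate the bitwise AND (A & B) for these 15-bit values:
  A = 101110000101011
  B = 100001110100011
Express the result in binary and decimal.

Apply & to each column (1 only where both bits are 1):
  101110000101011
& 100001110100011
-----------------
  100000000100011

Answer: 100000000100011 (16419)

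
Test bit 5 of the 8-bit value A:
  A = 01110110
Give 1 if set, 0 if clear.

Bit 5 is the 6th from the right.
  01110110
    ^
That bit is 1.

Answer: 1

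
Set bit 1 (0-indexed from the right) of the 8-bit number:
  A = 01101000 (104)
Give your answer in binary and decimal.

Mask = 1 << 1 = 00000010
Bit 1 of A is 0, so OR-ing with the mask flips it to 1.
  01101000
| 00000010
----------
  01101010

Answer: 01101010 (106)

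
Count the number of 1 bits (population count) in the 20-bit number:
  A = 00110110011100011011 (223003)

00110110011100011011
1-bits at positions (from bit 0 = LSB): 0, 1, 3, 4, 8, 9, 10, 13, 14, 16, 17
Count = 11

Answer: 11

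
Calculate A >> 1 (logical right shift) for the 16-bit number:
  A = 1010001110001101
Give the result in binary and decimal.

Logical shift right by 1: drop the bottom 1 bit(s), prepend 1 zero(s) on the left.
  1010001110001101  ->  keep [101000111000110], discard [1], prepend 0
= 0101000111000110

Answer: 0101000111000110 (20934)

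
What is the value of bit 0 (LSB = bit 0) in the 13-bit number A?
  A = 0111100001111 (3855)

Bit 0 is the 1st from the right.
  0111100001111
              ^
That bit is 1.

Answer: 1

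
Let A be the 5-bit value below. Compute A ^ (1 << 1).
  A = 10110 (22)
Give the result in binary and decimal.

Mask = 1 << 1 = 00010
Bit 1 of A is 1; XOR with the mask flips it to 0.
  10110
^ 00010
-------
  10100

Answer: 10100 (20)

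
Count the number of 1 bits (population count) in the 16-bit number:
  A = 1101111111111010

1101111111111010
1-bits at positions (from bit 0 = LSB): 1, 3, 4, 5, 6, 7, 8, 9, 10, 11, 12, 14, 15
Count = 13

Answer: 13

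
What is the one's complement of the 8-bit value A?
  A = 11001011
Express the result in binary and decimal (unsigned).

Flip each bit (0->1, 1->0):
  11001011
  00110100

Answer: 00110100 (52)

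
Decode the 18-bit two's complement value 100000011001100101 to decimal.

MSB is 1, so the value is negative. Find the magnitude:
1. Invert bits:  011111100110011010
2. Add 1:        011111100110011011  = 129435
3. Apply sign:   -129435

Answer: -129435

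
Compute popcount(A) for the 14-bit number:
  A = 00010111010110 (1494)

00010111010110
1-bits at positions (from bit 0 = LSB): 1, 2, 4, 6, 7, 8, 10
Count = 7

Answer: 7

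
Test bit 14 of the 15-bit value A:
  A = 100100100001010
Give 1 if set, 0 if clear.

Bit 14 is the 15th from the right.
  100100100001010
  ^
That bit is 1.

Answer: 1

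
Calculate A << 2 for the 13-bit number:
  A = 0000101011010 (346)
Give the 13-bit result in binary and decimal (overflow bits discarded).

Shift left by 2: drop the top 2 bit(s), append 2 zero(s) on the right.
  0000101011010  ->  discard [00], keep [00101011010], append 00
= 0010101101000

Answer: 0010101101000 (1384)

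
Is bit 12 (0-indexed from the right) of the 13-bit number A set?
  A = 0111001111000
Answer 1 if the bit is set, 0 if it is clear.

Bit 12 is the 13th from the right.
  0111001111000
  ^
That bit is 0.

Answer: 0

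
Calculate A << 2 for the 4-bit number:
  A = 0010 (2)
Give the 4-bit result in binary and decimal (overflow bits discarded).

Shift left by 2: drop the top 2 bit(s), append 2 zero(s) on the right.
  0010  ->  discard [00], keep [10], append 00
= 1000

Answer: 1000 (8)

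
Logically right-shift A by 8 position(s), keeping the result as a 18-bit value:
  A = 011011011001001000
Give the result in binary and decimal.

Logical shift right by 8: drop the bottom 8 bit(s), prepend 8 zero(s) on the left.
  011011011001001000  ->  keep [0110110110], discard [01001000], prepend 00000000
= 000000000110110110

Answer: 000000000110110110 (438)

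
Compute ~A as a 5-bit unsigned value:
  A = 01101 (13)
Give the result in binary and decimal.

Flip each bit (0->1, 1->0):
  01101
  10010

Answer: 10010 (18)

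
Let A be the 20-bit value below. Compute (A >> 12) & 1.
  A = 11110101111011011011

Bit 12 is the 13th from the right.
  11110101111011011011
         ^
That bit is 1.

Answer: 1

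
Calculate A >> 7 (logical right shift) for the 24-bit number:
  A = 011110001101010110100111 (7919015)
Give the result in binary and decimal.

Logical shift right by 7: drop the bottom 7 bit(s), prepend 7 zero(s) on the left.
  011110001101010110100111  ->  keep [01111000110101011], discard [0100111], prepend 0000000
= 000000001111000110101011

Answer: 000000001111000110101011 (61867)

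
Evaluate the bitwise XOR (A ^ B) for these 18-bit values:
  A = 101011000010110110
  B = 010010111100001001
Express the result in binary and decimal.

Apply ^ to each column (1 where bits differ):
  101011000010110110
^ 010010111100001001
--------------------
  111001111110111111

Answer: 111001111110111111 (237503)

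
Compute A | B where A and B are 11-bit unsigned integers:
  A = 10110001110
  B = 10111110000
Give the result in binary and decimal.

Apply | to each column (1 where either bit is 1):
  10110001110
| 10111110000
-------------
  10111111110

Answer: 10111111110 (1534)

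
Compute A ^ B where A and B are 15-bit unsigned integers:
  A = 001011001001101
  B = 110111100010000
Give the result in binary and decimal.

Apply ^ to each column (1 where bits differ):
  001011001001101
^ 110111100010000
-----------------
  111100101011101

Answer: 111100101011101 (31069)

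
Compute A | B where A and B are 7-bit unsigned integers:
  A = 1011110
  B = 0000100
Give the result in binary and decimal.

Apply | to each column (1 where either bit is 1):
  1011110
| 0000100
---------
  1011110

Answer: 1011110 (94)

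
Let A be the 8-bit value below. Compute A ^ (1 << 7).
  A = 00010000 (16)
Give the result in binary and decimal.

Mask = 1 << 7 = 10000000
Bit 7 of A is 0; XOR with the mask flips it to 1.
  00010000
^ 10000000
----------
  10010000

Answer: 10010000 (144)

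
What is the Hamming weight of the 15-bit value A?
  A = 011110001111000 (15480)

011110001111000
1-bits at positions (from bit 0 = LSB): 3, 4, 5, 6, 10, 11, 12, 13
Count = 8

Answer: 8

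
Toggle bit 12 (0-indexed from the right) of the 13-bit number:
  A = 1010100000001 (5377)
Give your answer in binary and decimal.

Mask = 1 << 12 = 1000000000000
Bit 12 of A is 1; XOR with the mask flips it to 0.
  1010100000001
^ 1000000000000
---------------
  0010100000001

Answer: 0010100000001 (1281)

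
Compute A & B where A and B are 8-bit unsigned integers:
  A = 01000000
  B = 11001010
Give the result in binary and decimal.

Apply & to each column (1 only where both bits are 1):
  01000000
& 11001010
----------
  01000000

Answer: 01000000 (64)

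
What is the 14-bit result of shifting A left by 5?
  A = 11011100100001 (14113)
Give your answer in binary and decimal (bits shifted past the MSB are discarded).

Shift left by 5: drop the top 5 bit(s), append 5 zero(s) on the right.
  11011100100001  ->  discard [11011], keep [100100001], append 00000
= 10010000100000

Answer: 10010000100000 (9248)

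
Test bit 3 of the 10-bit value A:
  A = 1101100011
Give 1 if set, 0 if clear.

Bit 3 is the 4th from the right.
  1101100011
        ^
That bit is 0.

Answer: 0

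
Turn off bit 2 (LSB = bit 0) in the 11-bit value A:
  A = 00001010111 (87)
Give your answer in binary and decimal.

Mask = ~(1 << 2) = 11111111011
Bit 2 of A is 1, so AND-ing with the mask clears it to 0.
  00001010111
& 11111111011
-------------
  00001010011

Answer: 00001010011 (83)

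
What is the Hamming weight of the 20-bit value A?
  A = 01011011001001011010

01011011001001011010
1-bits at positions (from bit 0 = LSB): 1, 3, 4, 6, 9, 12, 13, 15, 16, 18
Count = 10

Answer: 10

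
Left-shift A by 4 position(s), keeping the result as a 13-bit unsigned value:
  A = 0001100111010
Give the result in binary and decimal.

Shift left by 4: drop the top 4 bit(s), append 4 zero(s) on the right.
  0001100111010  ->  discard [0001], keep [100111010], append 0000
= 1001110100000

Answer: 1001110100000 (5024)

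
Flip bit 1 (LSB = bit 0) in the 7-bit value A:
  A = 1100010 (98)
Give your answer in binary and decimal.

Mask = 1 << 1 = 0000010
Bit 1 of A is 1; XOR with the mask flips it to 0.
  1100010
^ 0000010
---------
  1100000

Answer: 1100000 (96)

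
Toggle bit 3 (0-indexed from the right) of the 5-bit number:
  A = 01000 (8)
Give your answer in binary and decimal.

Mask = 1 << 3 = 01000
Bit 3 of A is 1; XOR with the mask flips it to 0.
  01000
^ 01000
-------
  00000

Answer: 00000 (0)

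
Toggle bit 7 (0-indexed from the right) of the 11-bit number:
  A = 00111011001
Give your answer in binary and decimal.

Mask = 1 << 7 = 00010000000
Bit 7 of A is 1; XOR with the mask flips it to 0.
  00111011001
^ 00010000000
-------------
  00101011001

Answer: 00101011001 (345)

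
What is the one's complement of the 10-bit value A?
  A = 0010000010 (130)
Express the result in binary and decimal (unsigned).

Flip each bit (0->1, 1->0):
  0010000010
  1101111101

Answer: 1101111101 (893)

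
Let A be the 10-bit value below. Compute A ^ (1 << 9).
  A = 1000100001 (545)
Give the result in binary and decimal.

Mask = 1 << 9 = 1000000000
Bit 9 of A is 1; XOR with the mask flips it to 0.
  1000100001
^ 1000000000
------------
  0000100001

Answer: 0000100001 (33)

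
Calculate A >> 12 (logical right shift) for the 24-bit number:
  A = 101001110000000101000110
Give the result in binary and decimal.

Logical shift right by 12: drop the bottom 12 bit(s), prepend 12 zero(s) on the left.
  101001110000000101000110  ->  keep [101001110000], discard [000101000110], prepend 000000000000
= 000000000000101001110000

Answer: 000000000000101001110000 (2672)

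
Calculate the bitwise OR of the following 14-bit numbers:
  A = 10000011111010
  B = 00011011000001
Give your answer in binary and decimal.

Apply | to each column (1 where either bit is 1):
  10000011111010
| 00011011000001
----------------
  10011011111011

Answer: 10011011111011 (9979)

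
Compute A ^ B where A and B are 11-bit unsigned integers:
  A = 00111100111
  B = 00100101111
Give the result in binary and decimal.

Apply ^ to each column (1 where bits differ):
  00111100111
^ 00100101111
-------------
  00011001000

Answer: 00011001000 (200)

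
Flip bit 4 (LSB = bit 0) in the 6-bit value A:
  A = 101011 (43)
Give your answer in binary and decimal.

Mask = 1 << 4 = 010000
Bit 4 of A is 0; XOR with the mask flips it to 1.
  101011
^ 010000
--------
  111011

Answer: 111011 (59)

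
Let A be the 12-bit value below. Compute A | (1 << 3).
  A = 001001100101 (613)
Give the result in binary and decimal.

Mask = 1 << 3 = 000000001000
Bit 3 of A is 0, so OR-ing with the mask flips it to 1.
  001001100101
| 000000001000
--------------
  001001101101

Answer: 001001101101 (621)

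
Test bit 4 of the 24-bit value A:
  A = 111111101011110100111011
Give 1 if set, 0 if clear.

Bit 4 is the 5th from the right.
  111111101011110100111011
                     ^
That bit is 1.

Answer: 1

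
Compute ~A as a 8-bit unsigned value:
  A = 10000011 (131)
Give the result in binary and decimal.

Flip each bit (0->1, 1->0):
  10000011
  01111100

Answer: 01111100 (124)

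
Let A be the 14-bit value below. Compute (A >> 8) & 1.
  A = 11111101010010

Bit 8 is the 9th from the right.
  11111101010010
       ^
That bit is 1.

Answer: 1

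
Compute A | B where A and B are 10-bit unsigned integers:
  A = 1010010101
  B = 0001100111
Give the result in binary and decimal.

Apply | to each column (1 where either bit is 1):
  1010010101
| 0001100111
------------
  1011110111

Answer: 1011110111 (759)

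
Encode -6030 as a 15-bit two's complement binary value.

1. Binary of +6030:  001011110001110
2. Invert bits:     110100001110001
3. Add 1:           110100001110010

Answer: 110100001110010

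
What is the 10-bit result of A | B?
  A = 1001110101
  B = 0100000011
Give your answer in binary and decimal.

Apply | to each column (1 where either bit is 1):
  1001110101
| 0100000011
------------
  1101110111

Answer: 1101110111 (887)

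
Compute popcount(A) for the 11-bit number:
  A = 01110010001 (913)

01110010001
1-bits at positions (from bit 0 = LSB): 0, 4, 7, 8, 9
Count = 5

Answer: 5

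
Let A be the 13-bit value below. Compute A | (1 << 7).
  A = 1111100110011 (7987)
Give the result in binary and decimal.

Mask = 1 << 7 = 0000010000000
Bit 7 of A is 0, so OR-ing with the mask flips it to 1.
  1111100110011
| 0000010000000
---------------
  1111110110011

Answer: 1111110110011 (8115)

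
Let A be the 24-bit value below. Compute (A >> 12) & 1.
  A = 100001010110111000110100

Bit 12 is the 13th from the right.
  100001010110111000110100
             ^
That bit is 0.

Answer: 0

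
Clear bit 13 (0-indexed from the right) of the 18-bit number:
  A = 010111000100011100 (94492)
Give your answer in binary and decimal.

Mask = ~(1 << 13) = 111101111111111111
Bit 13 of A is 1, so AND-ing with the mask clears it to 0.
  010111000100011100
& 111101111111111111
--------------------
  010101000100011100

Answer: 010101000100011100 (86300)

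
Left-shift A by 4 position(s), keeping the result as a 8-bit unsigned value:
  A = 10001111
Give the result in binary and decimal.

Shift left by 4: drop the top 4 bit(s), append 4 zero(s) on the right.
  10001111  ->  discard [1000], keep [1111], append 0000
= 11110000

Answer: 11110000 (240)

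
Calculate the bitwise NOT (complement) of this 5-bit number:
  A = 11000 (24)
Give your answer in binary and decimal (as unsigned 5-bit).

Flip each bit (0->1, 1->0):
  11000
  00111

Answer: 00111 (7)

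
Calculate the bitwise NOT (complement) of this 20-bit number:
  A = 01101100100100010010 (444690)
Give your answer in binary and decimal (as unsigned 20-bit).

Flip each bit (0->1, 1->0):
  01101100100100010010
  10010011011011101101

Answer: 10010011011011101101 (603885)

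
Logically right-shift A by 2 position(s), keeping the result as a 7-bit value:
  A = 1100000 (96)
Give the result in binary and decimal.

Logical shift right by 2: drop the bottom 2 bit(s), prepend 2 zero(s) on the left.
  1100000  ->  keep [11000], discard [00], prepend 00
= 0011000

Answer: 0011000 (24)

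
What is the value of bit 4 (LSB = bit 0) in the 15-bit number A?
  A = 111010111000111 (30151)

Bit 4 is the 5th from the right.
  111010111000111
            ^
That bit is 0.

Answer: 0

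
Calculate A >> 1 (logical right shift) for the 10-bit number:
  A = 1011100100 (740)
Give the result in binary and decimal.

Logical shift right by 1: drop the bottom 1 bit(s), prepend 1 zero(s) on the left.
  1011100100  ->  keep [101110010], discard [0], prepend 0
= 0101110010

Answer: 0101110010 (370)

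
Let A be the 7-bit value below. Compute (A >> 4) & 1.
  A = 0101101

Bit 4 is the 5th from the right.
  0101101
    ^
That bit is 0.

Answer: 0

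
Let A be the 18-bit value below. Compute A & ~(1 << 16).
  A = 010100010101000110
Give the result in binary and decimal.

Mask = ~(1 << 16) = 101111111111111111
Bit 16 of A is 1, so AND-ing with the mask clears it to 0.
  010100010101000110
& 101111111111111111
--------------------
  000100010101000110

Answer: 000100010101000110 (17734)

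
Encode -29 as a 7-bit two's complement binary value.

1. Binary of +29:  0011101
2. Invert bits:     1100010
3. Add 1:           1100011

Answer: 1100011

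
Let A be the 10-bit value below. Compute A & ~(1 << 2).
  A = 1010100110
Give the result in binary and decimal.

Mask = ~(1 << 2) = 1111111011
Bit 2 of A is 1, so AND-ing with the mask clears it to 0.
  1010100110
& 1111111011
------------
  1010100010

Answer: 1010100010 (674)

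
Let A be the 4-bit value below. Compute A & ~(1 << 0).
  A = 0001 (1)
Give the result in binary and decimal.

Mask = ~(1 << 0) = 1110
Bit 0 of A is 1, so AND-ing with the mask clears it to 0.
  0001
& 1110
------
  0000

Answer: 0000 (0)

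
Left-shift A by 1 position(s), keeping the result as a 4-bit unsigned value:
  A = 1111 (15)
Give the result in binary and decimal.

Shift left by 1: drop the top 1 bit(s), append 1 zero(s) on the right.
  1111  ->  discard [1], keep [111], append 0
= 1110

Answer: 1110 (14)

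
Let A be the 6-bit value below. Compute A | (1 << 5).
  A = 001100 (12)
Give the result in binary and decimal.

Mask = 1 << 5 = 100000
Bit 5 of A is 0, so OR-ing with the mask flips it to 1.
  001100
| 100000
--------
  101100

Answer: 101100 (44)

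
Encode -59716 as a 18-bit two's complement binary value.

1. Binary of +59716:  001110100101000100
2. Invert bits:     110001011010111011
3. Add 1:           110001011010111100

Answer: 110001011010111100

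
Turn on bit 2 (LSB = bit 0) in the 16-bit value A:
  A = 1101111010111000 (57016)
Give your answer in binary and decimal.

Mask = 1 << 2 = 0000000000000100
Bit 2 of A is 0, so OR-ing with the mask flips it to 1.
  1101111010111000
| 0000000000000100
------------------
  1101111010111100

Answer: 1101111010111100 (57020)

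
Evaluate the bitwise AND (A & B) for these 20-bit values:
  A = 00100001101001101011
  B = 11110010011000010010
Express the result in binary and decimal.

Apply & to each column (1 only where both bits are 1):
  00100001101001101011
& 11110010011000010010
----------------------
  00100000001000000010

Answer: 00100000001000000010 (131586)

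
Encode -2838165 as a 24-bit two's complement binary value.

1. Binary of +2838165:  001010110100111010010101
2. Invert bits:     110101001011000101101010
3. Add 1:           110101001011000101101011

Answer: 110101001011000101101011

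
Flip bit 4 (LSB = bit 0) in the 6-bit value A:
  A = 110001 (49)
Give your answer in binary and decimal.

Mask = 1 << 4 = 010000
Bit 4 of A is 1; XOR with the mask flips it to 0.
  110001
^ 010000
--------
  100001

Answer: 100001 (33)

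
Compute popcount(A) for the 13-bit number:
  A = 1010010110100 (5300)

1010010110100
1-bits at positions (from bit 0 = LSB): 2, 4, 5, 7, 10, 12
Count = 6

Answer: 6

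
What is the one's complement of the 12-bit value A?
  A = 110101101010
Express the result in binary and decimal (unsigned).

Flip each bit (0->1, 1->0):
  110101101010
  001010010101

Answer: 001010010101 (661)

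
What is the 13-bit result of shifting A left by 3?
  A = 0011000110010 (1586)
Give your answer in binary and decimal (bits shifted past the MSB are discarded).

Shift left by 3: drop the top 3 bit(s), append 3 zero(s) on the right.
  0011000110010  ->  discard [001], keep [1000110010], append 000
= 1000110010000

Answer: 1000110010000 (4496)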